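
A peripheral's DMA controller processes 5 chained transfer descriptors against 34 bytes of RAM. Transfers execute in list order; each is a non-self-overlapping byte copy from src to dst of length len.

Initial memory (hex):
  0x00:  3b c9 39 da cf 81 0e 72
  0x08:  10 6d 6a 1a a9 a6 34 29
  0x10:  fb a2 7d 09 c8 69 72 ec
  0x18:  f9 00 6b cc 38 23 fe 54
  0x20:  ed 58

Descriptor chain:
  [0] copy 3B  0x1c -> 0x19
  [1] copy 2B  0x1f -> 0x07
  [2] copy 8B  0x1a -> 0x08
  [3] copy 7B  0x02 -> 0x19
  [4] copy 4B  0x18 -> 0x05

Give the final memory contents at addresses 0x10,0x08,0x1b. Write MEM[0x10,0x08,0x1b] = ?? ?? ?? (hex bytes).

MEM[0x10,0x08,0x1b] = fb cf cf

[0] 0x1c->0x19 len=3 : 38 23 fe
[1] 0x1f->0x07 len=2 : 54 ed
[2] 0x1a->0x08 len=8 : 23 fe 38 23 fe 54 ed 58
[3] 0x02->0x19 len=7 : 39 da cf 81 0e 54 23
[4] 0x18->0x05 len=4 : f9 39 da cf
query mem[0x10]=0xfb, mem[0x08]=0xcf, mem[0x1b]=0xcf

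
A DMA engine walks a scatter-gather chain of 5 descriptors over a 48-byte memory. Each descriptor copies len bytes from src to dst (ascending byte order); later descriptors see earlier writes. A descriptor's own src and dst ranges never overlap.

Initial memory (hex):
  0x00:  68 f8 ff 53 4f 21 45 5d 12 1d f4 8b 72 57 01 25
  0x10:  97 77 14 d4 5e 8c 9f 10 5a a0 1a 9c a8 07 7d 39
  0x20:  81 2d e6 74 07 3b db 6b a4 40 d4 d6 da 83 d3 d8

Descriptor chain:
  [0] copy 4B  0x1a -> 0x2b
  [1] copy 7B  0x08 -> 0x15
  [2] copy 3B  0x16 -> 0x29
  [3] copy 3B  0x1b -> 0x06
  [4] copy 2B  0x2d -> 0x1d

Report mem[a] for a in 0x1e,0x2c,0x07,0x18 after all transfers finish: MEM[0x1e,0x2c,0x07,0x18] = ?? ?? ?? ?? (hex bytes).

MEM[0x1e,0x2c,0x07,0x18] = 07 9c a8 8b

[0] 0x1a->0x2b len=4 : 1a 9c a8 07
[1] 0x08->0x15 len=7 : 12 1d f4 8b 72 57 01
[2] 0x16->0x29 len=3 : 1d f4 8b
[3] 0x1b->0x06 len=3 : 01 a8 07
[4] 0x2d->0x1d len=2 : a8 07
query mem[0x1e]=0x07, mem[0x2c]=0x9c, mem[0x07]=0xa8, mem[0x18]=0x8b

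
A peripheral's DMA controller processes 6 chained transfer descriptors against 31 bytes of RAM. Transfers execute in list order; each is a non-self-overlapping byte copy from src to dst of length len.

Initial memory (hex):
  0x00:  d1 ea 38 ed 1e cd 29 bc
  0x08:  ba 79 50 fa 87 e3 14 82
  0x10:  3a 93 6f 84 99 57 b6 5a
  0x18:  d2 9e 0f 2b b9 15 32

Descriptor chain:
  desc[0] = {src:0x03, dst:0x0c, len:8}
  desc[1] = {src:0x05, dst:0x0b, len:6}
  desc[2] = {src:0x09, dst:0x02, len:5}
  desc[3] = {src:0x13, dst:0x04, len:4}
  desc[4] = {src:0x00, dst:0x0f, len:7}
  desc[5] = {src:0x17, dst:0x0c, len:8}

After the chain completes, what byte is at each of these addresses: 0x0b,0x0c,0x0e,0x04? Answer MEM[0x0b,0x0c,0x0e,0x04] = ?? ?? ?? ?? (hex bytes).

#0 dst[0x0c+8] := {0xed,0x1e,0xcd,0x29,0xbc,0xba,0x79,0x50}
#1 dst[0x0b+6] := {0xcd,0x29,0xbc,0xba,0x79,0x50}
#2 dst[0x02+5] := {0x79,0x50,0xcd,0x29,0xbc}
#3 dst[0x04+4] := {0x50,0x99,0x57,0xb6}
#4 dst[0x0f+7] := {0xd1,0xea,0x79,0x50,0x50,0x99,0x57}
#5 dst[0x0c+8] := {0x5a,0xd2,0x9e,0x0f,0x2b,0xb9,0x15,0x32}
query mem[0x0b]=0xcd, mem[0x0c]=0x5a, mem[0x0e]=0x9e, mem[0x04]=0x50

MEM[0x0b,0x0c,0x0e,0x04] = cd 5a 9e 50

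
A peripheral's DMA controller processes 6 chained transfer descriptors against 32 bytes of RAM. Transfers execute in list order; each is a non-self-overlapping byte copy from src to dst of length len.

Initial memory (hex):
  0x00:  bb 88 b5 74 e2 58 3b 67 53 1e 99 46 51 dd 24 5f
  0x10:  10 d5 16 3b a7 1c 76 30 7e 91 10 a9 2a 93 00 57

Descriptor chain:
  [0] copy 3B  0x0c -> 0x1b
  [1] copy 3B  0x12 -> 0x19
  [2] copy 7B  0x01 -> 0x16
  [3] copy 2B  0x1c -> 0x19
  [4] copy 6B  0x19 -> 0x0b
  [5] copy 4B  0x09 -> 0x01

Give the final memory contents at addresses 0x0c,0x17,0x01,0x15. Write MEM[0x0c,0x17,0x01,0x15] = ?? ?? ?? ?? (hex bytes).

MEM[0x0c,0x17,0x01,0x15] = 24 b5 1e 1c

D0: mem[0x1b..0x1d] <- [51 dd 24]
D1: mem[0x19..0x1b] <- [16 3b a7]
D2: mem[0x16..0x1c] <- [88 b5 74 e2 58 3b 67]
D3: mem[0x19..0x1a] <- [67 24]
D4: mem[0x0b..0x10] <- [67 24 3b 67 24 00]
D5: mem[0x01..0x04] <- [1e 99 67 24]
query mem[0x0c]=0x24, mem[0x17]=0xb5, mem[0x01]=0x1e, mem[0x15]=0x1c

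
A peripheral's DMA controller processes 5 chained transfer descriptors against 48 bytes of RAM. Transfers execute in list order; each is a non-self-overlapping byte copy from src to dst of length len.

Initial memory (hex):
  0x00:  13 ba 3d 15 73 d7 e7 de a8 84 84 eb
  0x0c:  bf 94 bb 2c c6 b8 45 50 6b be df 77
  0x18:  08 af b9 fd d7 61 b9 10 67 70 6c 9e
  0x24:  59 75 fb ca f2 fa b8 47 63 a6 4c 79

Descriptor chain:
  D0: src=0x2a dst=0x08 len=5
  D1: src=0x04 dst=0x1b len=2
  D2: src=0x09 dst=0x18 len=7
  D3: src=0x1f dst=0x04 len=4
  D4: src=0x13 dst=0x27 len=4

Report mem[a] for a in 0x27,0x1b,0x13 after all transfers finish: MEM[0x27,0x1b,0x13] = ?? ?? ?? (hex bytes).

MEM[0x27,0x1b,0x13] = 50 4c 50

[0] 0x2a->0x08 len=5 : b8 47 63 a6 4c
[1] 0x04->0x1b len=2 : 73 d7
[2] 0x09->0x18 len=7 : 47 63 a6 4c 94 bb 2c
[3] 0x1f->0x04 len=4 : 10 67 70 6c
[4] 0x13->0x27 len=4 : 50 6b be df
query mem[0x27]=0x50, mem[0x1b]=0x4c, mem[0x13]=0x50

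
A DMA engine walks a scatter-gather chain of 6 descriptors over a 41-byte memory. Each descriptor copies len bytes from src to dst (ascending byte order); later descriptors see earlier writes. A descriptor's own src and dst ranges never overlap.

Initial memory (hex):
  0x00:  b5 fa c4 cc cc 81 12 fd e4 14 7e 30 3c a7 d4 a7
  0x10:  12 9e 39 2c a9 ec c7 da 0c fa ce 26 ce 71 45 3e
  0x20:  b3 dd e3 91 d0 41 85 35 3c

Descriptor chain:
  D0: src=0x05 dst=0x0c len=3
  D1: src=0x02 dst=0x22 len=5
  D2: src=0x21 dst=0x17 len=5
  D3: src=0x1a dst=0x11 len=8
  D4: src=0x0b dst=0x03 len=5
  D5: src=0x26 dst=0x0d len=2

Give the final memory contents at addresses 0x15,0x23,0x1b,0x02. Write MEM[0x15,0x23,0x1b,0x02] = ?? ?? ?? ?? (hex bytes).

  after D0: wrote 3B at 0x0c = 8112fd
  after D1: wrote 5B at 0x22 = c4cccc8112
  after D2: wrote 5B at 0x17 = ddc4cccc81
  after D3: wrote 8B at 0x11 = cc81ce71453eb3dd
  after D4: wrote 5B at 0x03 = 308112fda7
  after D5: wrote 2B at 0x0d = 1235
query mem[0x15]=0x45, mem[0x23]=0xcc, mem[0x1b]=0x81, mem[0x02]=0xc4

MEM[0x15,0x23,0x1b,0x02] = 45 cc 81 c4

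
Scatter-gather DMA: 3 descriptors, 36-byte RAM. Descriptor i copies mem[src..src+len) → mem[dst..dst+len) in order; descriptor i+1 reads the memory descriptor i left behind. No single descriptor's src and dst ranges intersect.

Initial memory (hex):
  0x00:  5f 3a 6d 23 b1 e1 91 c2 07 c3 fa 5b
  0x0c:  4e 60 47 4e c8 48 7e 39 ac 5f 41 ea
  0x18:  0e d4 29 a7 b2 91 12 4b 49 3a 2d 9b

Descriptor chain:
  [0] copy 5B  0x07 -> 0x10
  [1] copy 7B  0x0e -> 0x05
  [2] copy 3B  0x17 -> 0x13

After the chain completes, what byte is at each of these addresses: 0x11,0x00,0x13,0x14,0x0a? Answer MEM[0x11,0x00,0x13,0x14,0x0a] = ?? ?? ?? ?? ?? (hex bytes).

MEM[0x11,0x00,0x13,0x14,0x0a] = 07 5f ea 0e fa

  after D0: wrote 5B at 0x10 = c207c3fa5b
  after D1: wrote 7B at 0x05 = 474ec207c3fa5b
  after D2: wrote 3B at 0x13 = ea0ed4
query mem[0x11]=0x07, mem[0x00]=0x5f, mem[0x13]=0xea, mem[0x14]=0x0e, mem[0x0a]=0xfa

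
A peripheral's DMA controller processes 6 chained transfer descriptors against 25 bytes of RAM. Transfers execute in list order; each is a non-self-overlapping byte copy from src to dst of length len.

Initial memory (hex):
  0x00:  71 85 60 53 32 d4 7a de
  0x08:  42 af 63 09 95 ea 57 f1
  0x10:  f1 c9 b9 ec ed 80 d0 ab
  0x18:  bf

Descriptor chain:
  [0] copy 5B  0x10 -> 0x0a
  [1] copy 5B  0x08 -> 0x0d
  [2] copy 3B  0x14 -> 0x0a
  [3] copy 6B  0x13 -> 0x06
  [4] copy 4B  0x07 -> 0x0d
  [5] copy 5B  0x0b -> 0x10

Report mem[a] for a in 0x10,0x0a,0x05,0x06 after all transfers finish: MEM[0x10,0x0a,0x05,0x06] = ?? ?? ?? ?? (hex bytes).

#0 dst[0x0a+5] := {0xf1,0xc9,0xb9,0xec,0xed}
#1 dst[0x0d+5] := {0x42,0xaf,0xf1,0xc9,0xb9}
#2 dst[0x0a+3] := {0xed,0x80,0xd0}
#3 dst[0x06+6] := {0xec,0xed,0x80,0xd0,0xab,0xbf}
#4 dst[0x0d+4] := {0xed,0x80,0xd0,0xab}
#5 dst[0x10+5] := {0xbf,0xd0,0xed,0x80,0xd0}
query mem[0x10]=0xbf, mem[0x0a]=0xab, mem[0x05]=0xd4, mem[0x06]=0xec

MEM[0x10,0x0a,0x05,0x06] = bf ab d4 ec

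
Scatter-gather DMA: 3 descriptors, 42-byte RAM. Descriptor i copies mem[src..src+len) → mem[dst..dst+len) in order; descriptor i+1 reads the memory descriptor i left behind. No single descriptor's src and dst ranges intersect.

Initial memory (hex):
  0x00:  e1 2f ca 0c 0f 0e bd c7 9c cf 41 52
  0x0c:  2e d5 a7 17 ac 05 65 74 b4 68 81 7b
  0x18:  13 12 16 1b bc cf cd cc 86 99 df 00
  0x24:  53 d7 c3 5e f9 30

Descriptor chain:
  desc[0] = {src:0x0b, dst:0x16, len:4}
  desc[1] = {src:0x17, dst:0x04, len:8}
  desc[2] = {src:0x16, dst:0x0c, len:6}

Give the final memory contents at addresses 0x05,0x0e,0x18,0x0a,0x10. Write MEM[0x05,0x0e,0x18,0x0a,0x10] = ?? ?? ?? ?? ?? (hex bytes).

D0: mem[0x16..0x19] <- [52 2e d5 a7]
D1: mem[0x04..0x0b] <- [2e d5 a7 16 1b bc cf cd]
D2: mem[0x0c..0x11] <- [52 2e d5 a7 16 1b]
query mem[0x05]=0xd5, mem[0x0e]=0xd5, mem[0x18]=0xd5, mem[0x0a]=0xcf, mem[0x10]=0x16

MEM[0x05,0x0e,0x18,0x0a,0x10] = d5 d5 d5 cf 16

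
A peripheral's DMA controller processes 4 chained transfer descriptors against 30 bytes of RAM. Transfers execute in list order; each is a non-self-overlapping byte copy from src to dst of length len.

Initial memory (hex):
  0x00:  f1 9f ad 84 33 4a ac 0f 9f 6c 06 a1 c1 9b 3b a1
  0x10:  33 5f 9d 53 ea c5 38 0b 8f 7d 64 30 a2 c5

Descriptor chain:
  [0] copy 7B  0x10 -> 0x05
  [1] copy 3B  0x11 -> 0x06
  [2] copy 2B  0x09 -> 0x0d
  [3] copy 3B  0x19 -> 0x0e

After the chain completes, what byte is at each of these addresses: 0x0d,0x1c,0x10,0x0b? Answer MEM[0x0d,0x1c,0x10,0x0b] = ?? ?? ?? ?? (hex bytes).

MEM[0x0d,0x1c,0x10,0x0b] = ea a2 30 38

D0: mem[0x05..0x0b] <- [33 5f 9d 53 ea c5 38]
D1: mem[0x06..0x08] <- [5f 9d 53]
D2: mem[0x0d..0x0e] <- [ea c5]
D3: mem[0x0e..0x10] <- [7d 64 30]
query mem[0x0d]=0xea, mem[0x1c]=0xa2, mem[0x10]=0x30, mem[0x0b]=0x38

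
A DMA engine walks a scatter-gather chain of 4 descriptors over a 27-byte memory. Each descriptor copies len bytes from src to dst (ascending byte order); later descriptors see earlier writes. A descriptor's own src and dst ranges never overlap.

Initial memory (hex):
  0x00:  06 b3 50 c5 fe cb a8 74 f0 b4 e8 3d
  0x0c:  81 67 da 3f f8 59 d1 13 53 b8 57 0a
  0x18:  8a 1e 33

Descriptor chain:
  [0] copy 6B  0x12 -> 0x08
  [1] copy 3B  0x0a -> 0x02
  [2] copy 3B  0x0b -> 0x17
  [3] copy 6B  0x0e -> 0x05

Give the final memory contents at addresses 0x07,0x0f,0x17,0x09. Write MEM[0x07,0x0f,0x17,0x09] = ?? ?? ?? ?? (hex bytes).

  after D0: wrote 6B at 0x08 = d11353b8570a
  after D1: wrote 3B at 0x02 = 53b857
  after D2: wrote 3B at 0x17 = b8570a
  after D3: wrote 6B at 0x05 = da3ff859d113
query mem[0x07]=0xf8, mem[0x0f]=0x3f, mem[0x17]=0xb8, mem[0x09]=0xd1

MEM[0x07,0x0f,0x17,0x09] = f8 3f b8 d1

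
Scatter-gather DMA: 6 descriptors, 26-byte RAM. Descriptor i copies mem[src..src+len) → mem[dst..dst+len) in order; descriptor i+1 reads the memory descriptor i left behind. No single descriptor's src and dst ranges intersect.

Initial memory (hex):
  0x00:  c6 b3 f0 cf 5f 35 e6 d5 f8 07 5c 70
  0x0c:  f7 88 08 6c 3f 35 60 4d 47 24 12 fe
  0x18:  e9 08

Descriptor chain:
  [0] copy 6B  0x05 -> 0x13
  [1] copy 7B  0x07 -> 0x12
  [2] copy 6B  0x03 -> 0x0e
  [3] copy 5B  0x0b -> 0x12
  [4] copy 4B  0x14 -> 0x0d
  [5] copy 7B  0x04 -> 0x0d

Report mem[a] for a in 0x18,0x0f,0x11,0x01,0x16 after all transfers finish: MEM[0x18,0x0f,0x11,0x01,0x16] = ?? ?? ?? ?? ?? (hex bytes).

[0] 0x05->0x13 len=6 : 35 e6 d5 f8 07 5c
[1] 0x07->0x12 len=7 : d5 f8 07 5c 70 f7 88
[2] 0x03->0x0e len=6 : cf 5f 35 e6 d5 f8
[3] 0x0b->0x12 len=5 : 70 f7 88 cf 5f
[4] 0x14->0x0d len=4 : 88 cf 5f f7
[5] 0x04->0x0d len=7 : 5f 35 e6 d5 f8 07 5c
query mem[0x18]=0x88, mem[0x0f]=0xe6, mem[0x11]=0xf8, mem[0x01]=0xb3, mem[0x16]=0x5f

MEM[0x18,0x0f,0x11,0x01,0x16] = 88 e6 f8 b3 5f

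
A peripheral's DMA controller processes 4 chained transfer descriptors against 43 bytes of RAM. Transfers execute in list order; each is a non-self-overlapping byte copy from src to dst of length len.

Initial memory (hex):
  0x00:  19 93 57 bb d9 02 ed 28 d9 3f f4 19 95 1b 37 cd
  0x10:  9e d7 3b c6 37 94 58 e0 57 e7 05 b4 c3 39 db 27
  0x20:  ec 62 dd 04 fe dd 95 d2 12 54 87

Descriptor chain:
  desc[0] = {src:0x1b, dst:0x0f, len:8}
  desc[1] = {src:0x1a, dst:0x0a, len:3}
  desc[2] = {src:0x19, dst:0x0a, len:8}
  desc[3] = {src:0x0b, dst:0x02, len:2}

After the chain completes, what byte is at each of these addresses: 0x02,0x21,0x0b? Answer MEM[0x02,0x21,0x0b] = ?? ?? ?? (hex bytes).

D0: mem[0x0f..0x16] <- [b4 c3 39 db 27 ec 62 dd]
D1: mem[0x0a..0x0c] <- [05 b4 c3]
D2: mem[0x0a..0x11] <- [e7 05 b4 c3 39 db 27 ec]
D3: mem[0x02..0x03] <- [05 b4]
query mem[0x02]=0x05, mem[0x21]=0x62, mem[0x0b]=0x05

MEM[0x02,0x21,0x0b] = 05 62 05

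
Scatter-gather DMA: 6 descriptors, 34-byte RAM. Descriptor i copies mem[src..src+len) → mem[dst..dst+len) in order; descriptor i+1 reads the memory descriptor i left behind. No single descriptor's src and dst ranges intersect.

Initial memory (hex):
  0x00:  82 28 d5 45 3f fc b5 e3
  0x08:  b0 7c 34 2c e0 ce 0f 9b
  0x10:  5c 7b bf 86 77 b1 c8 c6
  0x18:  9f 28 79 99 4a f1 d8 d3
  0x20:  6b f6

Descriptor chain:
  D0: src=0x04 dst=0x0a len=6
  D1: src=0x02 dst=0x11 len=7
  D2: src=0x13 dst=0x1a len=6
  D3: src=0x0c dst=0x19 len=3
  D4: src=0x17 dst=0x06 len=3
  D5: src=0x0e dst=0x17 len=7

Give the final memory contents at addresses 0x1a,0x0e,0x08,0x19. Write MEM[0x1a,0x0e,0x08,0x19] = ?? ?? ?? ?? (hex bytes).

[0] 0x04->0x0a len=6 : 3f fc b5 e3 b0 7c
[1] 0x02->0x11 len=7 : d5 45 3f fc b5 e3 b0
[2] 0x13->0x1a len=6 : 3f fc b5 e3 b0 9f
[3] 0x0c->0x19 len=3 : b5 e3 b0
[4] 0x17->0x06 len=3 : b0 9f b5
[5] 0x0e->0x17 len=7 : b0 7c 5c d5 45 3f fc
query mem[0x1a]=0xd5, mem[0x0e]=0xb0, mem[0x08]=0xb5, mem[0x19]=0x5c

MEM[0x1a,0x0e,0x08,0x19] = d5 b0 b5 5c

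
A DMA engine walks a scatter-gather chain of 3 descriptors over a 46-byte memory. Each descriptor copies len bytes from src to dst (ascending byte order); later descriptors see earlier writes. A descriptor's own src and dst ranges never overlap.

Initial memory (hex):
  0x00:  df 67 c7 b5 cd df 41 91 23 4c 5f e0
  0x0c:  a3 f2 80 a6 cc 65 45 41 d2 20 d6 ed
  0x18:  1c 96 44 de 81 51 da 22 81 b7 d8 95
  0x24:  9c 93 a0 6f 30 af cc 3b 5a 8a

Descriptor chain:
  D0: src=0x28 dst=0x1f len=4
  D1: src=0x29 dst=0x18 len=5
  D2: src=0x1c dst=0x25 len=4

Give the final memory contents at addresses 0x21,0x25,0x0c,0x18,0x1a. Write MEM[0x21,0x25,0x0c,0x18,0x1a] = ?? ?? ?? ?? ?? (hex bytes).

[0] 0x28->0x1f len=4 : 30 af cc 3b
[1] 0x29->0x18 len=5 : af cc 3b 5a 8a
[2] 0x1c->0x25 len=4 : 8a 51 da 30
query mem[0x21]=0xcc, mem[0x25]=0x8a, mem[0x0c]=0xa3, mem[0x18]=0xaf, mem[0x1a]=0x3b

MEM[0x21,0x25,0x0c,0x18,0x1a] = cc 8a a3 af 3b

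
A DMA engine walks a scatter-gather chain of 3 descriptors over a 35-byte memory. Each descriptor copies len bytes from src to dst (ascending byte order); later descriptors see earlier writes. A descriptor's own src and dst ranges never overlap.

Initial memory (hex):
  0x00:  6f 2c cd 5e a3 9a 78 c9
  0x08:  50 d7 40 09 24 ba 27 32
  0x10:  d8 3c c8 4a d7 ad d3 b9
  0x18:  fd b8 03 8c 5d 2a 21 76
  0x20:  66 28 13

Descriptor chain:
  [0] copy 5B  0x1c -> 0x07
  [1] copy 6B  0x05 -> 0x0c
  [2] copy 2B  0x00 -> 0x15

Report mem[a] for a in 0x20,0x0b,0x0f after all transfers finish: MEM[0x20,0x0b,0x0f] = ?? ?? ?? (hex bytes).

MEM[0x20,0x0b,0x0f] = 66 66 2a

#0 dst[0x07+5] := {0x5d,0x2a,0x21,0x76,0x66}
#1 dst[0x0c+6] := {0x9a,0x78,0x5d,0x2a,0x21,0x76}
#2 dst[0x15+2] := {0x6f,0x2c}
query mem[0x20]=0x66, mem[0x0b]=0x66, mem[0x0f]=0x2a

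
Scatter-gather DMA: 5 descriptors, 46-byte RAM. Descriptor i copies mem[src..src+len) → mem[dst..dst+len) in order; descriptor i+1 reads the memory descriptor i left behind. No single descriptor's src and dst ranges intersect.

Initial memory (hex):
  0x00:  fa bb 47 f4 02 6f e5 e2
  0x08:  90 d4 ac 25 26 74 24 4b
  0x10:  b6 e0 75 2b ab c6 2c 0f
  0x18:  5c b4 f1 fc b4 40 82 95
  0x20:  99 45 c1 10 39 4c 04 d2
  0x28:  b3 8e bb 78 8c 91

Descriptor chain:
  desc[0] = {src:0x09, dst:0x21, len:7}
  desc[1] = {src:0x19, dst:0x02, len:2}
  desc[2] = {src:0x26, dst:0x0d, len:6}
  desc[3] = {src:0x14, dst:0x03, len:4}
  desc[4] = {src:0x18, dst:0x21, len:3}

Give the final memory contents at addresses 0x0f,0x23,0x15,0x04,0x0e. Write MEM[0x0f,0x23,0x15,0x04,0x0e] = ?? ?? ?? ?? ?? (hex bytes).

D0: mem[0x21..0x27] <- [d4 ac 25 26 74 24 4b]
D1: mem[0x02..0x03] <- [b4 f1]
D2: mem[0x0d..0x12] <- [24 4b b3 8e bb 78]
D3: mem[0x03..0x06] <- [ab c6 2c 0f]
D4: mem[0x21..0x23] <- [5c b4 f1]
query mem[0x0f]=0xb3, mem[0x23]=0xf1, mem[0x15]=0xc6, mem[0x04]=0xc6, mem[0x0e]=0x4b

MEM[0x0f,0x23,0x15,0x04,0x0e] = b3 f1 c6 c6 4b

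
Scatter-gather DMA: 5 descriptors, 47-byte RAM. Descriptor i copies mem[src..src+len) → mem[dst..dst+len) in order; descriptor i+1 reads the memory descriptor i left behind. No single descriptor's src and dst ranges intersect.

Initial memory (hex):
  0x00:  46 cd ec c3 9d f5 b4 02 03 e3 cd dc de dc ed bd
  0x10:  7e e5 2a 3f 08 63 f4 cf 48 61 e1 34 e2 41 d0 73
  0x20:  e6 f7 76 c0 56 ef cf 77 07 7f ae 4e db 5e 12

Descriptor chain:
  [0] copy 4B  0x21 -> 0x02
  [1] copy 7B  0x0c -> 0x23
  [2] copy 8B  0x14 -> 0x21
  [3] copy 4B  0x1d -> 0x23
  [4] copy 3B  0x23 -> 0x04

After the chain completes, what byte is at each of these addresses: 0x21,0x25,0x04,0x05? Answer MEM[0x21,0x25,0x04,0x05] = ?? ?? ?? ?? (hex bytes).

#0 dst[0x02+4] := {0xf7,0x76,0xc0,0x56}
#1 dst[0x23+7] := {0xde,0xdc,0xed,0xbd,0x7e,0xe5,0x2a}
#2 dst[0x21+8] := {0x08,0x63,0xf4,0xcf,0x48,0x61,0xe1,0x34}
#3 dst[0x23+4] := {0x41,0xd0,0x73,0xe6}
#4 dst[0x04+3] := {0x41,0xd0,0x73}
query mem[0x21]=0x08, mem[0x25]=0x73, mem[0x04]=0x41, mem[0x05]=0xd0

MEM[0x21,0x25,0x04,0x05] = 08 73 41 d0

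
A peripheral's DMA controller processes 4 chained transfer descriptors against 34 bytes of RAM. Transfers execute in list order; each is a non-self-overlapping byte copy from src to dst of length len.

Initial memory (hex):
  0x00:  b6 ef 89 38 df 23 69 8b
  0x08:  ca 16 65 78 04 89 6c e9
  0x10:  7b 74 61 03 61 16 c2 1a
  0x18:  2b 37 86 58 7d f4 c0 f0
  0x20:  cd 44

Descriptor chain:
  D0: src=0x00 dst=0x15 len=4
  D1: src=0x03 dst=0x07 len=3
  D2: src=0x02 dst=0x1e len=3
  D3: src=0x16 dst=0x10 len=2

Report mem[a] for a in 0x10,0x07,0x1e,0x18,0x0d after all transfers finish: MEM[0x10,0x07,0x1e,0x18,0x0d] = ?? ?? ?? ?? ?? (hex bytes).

D0: mem[0x15..0x18] <- [b6 ef 89 38]
D1: mem[0x07..0x09] <- [38 df 23]
D2: mem[0x1e..0x20] <- [89 38 df]
D3: mem[0x10..0x11] <- [ef 89]
query mem[0x10]=0xef, mem[0x07]=0x38, mem[0x1e]=0x89, mem[0x18]=0x38, mem[0x0d]=0x89

MEM[0x10,0x07,0x1e,0x18,0x0d] = ef 38 89 38 89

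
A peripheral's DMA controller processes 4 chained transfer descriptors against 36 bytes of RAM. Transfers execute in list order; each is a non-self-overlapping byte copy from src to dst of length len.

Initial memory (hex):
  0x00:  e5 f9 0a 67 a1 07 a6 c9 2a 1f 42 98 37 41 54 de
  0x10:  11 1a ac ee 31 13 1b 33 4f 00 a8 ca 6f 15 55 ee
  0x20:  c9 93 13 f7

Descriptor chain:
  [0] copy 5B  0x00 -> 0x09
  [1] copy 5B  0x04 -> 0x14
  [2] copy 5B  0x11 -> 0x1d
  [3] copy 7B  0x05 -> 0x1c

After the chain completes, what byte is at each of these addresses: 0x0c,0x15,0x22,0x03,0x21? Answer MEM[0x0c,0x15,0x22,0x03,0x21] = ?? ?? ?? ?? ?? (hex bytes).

MEM[0x0c,0x15,0x22,0x03,0x21] = 67 07 0a 67 f9

#0 dst[0x09+5] := {0xe5,0xf9,0x0a,0x67,0xa1}
#1 dst[0x14+5] := {0xa1,0x07,0xa6,0xc9,0x2a}
#2 dst[0x1d+5] := {0x1a,0xac,0xee,0xa1,0x07}
#3 dst[0x1c+7] := {0x07,0xa6,0xc9,0x2a,0xe5,0xf9,0x0a}
query mem[0x0c]=0x67, mem[0x15]=0x07, mem[0x22]=0x0a, mem[0x03]=0x67, mem[0x21]=0xf9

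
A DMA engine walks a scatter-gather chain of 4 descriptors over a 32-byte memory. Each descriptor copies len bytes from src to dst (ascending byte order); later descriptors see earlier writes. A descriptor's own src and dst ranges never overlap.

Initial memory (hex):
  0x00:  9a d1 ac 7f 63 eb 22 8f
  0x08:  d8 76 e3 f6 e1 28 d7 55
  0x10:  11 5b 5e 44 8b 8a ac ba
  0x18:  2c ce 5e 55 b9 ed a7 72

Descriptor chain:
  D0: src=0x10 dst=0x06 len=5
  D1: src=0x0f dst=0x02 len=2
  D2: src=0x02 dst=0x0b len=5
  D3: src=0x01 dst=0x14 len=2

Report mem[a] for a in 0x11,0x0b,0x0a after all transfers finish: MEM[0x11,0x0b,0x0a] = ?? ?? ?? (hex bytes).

MEM[0x11,0x0b,0x0a] = 5b 55 8b

  after D0: wrote 5B at 0x06 = 115b5e448b
  after D1: wrote 2B at 0x02 = 5511
  after D2: wrote 5B at 0x0b = 551163eb11
  after D3: wrote 2B at 0x14 = d155
query mem[0x11]=0x5b, mem[0x0b]=0x55, mem[0x0a]=0x8b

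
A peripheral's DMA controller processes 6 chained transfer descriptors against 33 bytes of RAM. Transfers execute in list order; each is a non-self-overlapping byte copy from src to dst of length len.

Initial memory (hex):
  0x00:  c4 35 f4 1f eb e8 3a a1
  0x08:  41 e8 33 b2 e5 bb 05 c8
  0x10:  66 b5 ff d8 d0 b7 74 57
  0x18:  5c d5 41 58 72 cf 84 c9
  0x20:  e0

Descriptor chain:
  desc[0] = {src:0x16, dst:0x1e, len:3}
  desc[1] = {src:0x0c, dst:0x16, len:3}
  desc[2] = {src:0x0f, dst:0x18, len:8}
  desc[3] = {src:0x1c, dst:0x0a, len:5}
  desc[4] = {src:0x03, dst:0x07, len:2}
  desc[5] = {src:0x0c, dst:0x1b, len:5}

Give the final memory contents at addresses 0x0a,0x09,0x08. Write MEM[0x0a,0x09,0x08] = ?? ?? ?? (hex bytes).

MEM[0x0a,0x09,0x08] = d8 e8 eb

D0: mem[0x1e..0x20] <- [74 57 5c]
D1: mem[0x16..0x18] <- [e5 bb 05]
D2: mem[0x18..0x1f] <- [c8 66 b5 ff d8 d0 b7 e5]
D3: mem[0x0a..0x0e] <- [d8 d0 b7 e5 5c]
D4: mem[0x07..0x08] <- [1f eb]
D5: mem[0x1b..0x1f] <- [b7 e5 5c c8 66]
query mem[0x0a]=0xd8, mem[0x09]=0xe8, mem[0x08]=0xeb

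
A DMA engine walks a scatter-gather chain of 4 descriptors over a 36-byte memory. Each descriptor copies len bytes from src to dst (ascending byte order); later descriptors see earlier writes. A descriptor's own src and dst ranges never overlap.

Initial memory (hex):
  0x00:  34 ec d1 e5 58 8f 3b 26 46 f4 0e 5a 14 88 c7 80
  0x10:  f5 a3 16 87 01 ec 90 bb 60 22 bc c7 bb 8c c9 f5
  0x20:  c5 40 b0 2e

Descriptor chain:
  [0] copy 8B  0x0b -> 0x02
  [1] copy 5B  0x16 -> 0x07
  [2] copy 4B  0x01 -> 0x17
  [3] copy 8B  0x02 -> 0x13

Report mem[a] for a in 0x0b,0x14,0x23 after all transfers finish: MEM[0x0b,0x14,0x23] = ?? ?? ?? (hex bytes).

#0 dst[0x02+8] := {0x5a,0x14,0x88,0xc7,0x80,0xf5,0xa3,0x16}
#1 dst[0x07+5] := {0x90,0xbb,0x60,0x22,0xbc}
#2 dst[0x17+4] := {0xec,0x5a,0x14,0x88}
#3 dst[0x13+8] := {0x5a,0x14,0x88,0xc7,0x80,0x90,0xbb,0x60}
query mem[0x0b]=0xbc, mem[0x14]=0x14, mem[0x23]=0x2e

MEM[0x0b,0x14,0x23] = bc 14 2e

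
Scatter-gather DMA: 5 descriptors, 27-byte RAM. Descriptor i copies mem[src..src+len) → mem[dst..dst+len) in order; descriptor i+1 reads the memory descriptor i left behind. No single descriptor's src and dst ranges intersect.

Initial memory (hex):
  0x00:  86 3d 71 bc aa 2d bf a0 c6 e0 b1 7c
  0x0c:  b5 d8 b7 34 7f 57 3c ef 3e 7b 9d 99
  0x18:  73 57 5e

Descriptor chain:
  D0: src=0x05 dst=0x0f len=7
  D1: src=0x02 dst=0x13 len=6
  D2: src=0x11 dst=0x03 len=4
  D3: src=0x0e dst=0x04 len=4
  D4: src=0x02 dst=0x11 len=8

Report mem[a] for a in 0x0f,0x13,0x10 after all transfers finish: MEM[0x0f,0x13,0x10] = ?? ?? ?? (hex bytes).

#0 dst[0x0f+7] := {0x2d,0xbf,0xa0,0xc6,0xe0,0xb1,0x7c}
#1 dst[0x13+6] := {0x71,0xbc,0xaa,0x2d,0xbf,0xa0}
#2 dst[0x03+4] := {0xa0,0xc6,0x71,0xbc}
#3 dst[0x04+4] := {0xb7,0x2d,0xbf,0xa0}
#4 dst[0x11+8] := {0x71,0xa0,0xb7,0x2d,0xbf,0xa0,0xc6,0xe0}
query mem[0x0f]=0x2d, mem[0x13]=0xb7, mem[0x10]=0xbf

MEM[0x0f,0x13,0x10] = 2d b7 bf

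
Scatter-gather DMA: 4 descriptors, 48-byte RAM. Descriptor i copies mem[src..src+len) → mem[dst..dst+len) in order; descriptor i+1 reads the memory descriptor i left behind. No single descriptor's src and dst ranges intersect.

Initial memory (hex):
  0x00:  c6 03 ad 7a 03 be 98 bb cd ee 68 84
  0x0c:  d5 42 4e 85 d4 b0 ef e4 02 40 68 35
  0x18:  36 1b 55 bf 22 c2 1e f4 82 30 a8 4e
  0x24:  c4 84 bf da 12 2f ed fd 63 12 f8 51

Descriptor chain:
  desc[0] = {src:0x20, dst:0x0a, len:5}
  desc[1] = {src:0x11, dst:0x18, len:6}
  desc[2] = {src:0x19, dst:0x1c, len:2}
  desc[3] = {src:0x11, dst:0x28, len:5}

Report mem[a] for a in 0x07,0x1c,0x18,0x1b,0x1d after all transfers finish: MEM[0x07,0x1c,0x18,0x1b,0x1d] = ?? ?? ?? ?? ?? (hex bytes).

MEM[0x07,0x1c,0x18,0x1b,0x1d] = bb ef b0 02 e4

#0 dst[0x0a+5] := {0x82,0x30,0xa8,0x4e,0xc4}
#1 dst[0x18+6] := {0xb0,0xef,0xe4,0x02,0x40,0x68}
#2 dst[0x1c+2] := {0xef,0xe4}
#3 dst[0x28+5] := {0xb0,0xef,0xe4,0x02,0x40}
query mem[0x07]=0xbb, mem[0x1c]=0xef, mem[0x18]=0xb0, mem[0x1b]=0x02, mem[0x1d]=0xe4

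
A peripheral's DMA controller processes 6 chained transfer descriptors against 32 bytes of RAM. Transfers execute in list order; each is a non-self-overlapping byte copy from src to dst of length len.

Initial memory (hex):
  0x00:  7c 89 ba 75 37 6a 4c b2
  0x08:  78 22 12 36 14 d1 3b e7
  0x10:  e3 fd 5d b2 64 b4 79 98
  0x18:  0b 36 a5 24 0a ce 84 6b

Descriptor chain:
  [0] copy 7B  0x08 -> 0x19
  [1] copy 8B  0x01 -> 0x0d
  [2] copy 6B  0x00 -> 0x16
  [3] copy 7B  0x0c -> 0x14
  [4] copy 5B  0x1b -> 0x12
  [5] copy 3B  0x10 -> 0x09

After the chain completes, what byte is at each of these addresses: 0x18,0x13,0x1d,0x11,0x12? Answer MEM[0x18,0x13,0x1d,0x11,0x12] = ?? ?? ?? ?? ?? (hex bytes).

MEM[0x18,0x13,0x1d,0x11,0x12] = 37 36 14 6a 6a

#0 dst[0x19+7] := {0x78,0x22,0x12,0x36,0x14,0xd1,0x3b}
#1 dst[0x0d+8] := {0x89,0xba,0x75,0x37,0x6a,0x4c,0xb2,0x78}
#2 dst[0x16+6] := {0x7c,0x89,0xba,0x75,0x37,0x6a}
#3 dst[0x14+7] := {0x14,0x89,0xba,0x75,0x37,0x6a,0x4c}
#4 dst[0x12+5] := {0x6a,0x36,0x14,0xd1,0x3b}
#5 dst[0x09+3] := {0x37,0x6a,0x6a}
query mem[0x18]=0x37, mem[0x13]=0x36, mem[0x1d]=0x14, mem[0x11]=0x6a, mem[0x12]=0x6a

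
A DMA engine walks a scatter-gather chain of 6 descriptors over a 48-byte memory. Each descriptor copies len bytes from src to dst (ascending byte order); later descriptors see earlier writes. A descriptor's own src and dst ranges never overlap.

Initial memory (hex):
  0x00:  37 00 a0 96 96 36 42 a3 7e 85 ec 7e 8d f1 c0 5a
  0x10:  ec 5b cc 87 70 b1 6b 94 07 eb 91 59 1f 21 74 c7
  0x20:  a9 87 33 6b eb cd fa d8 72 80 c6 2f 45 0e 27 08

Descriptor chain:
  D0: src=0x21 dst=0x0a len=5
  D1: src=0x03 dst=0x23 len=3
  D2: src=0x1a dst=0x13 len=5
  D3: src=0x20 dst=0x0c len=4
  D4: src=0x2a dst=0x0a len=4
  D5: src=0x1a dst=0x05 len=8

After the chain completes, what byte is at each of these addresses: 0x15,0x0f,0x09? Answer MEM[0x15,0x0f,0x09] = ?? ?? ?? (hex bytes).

MEM[0x15,0x0f,0x09] = 1f 96 74

  after D0: wrote 5B at 0x0a = 87336bebcd
  after D1: wrote 3B at 0x23 = 969636
  after D2: wrote 5B at 0x13 = 91591f2174
  after D3: wrote 4B at 0x0c = a9873396
  after D4: wrote 4B at 0x0a = c62f450e
  after D5: wrote 8B at 0x05 = 91591f2174c7a987
query mem[0x15]=0x1f, mem[0x0f]=0x96, mem[0x09]=0x74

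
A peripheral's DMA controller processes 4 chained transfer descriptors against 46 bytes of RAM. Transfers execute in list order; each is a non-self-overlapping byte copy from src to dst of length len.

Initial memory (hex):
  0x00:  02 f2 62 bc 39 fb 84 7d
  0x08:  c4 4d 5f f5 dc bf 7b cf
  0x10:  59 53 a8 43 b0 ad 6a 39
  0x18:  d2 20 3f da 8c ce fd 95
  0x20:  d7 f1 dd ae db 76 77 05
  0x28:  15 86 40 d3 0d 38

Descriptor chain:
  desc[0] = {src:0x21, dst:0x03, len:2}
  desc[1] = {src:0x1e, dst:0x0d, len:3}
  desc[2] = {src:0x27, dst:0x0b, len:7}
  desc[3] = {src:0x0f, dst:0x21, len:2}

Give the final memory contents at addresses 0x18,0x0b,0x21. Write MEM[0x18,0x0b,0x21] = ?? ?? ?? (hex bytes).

MEM[0x18,0x0b,0x21] = d2 05 d3

  after D0: wrote 2B at 0x03 = f1dd
  after D1: wrote 3B at 0x0d = fd95d7
  after D2: wrote 7B at 0x0b = 05158640d30d38
  after D3: wrote 2B at 0x21 = d30d
query mem[0x18]=0xd2, mem[0x0b]=0x05, mem[0x21]=0xd3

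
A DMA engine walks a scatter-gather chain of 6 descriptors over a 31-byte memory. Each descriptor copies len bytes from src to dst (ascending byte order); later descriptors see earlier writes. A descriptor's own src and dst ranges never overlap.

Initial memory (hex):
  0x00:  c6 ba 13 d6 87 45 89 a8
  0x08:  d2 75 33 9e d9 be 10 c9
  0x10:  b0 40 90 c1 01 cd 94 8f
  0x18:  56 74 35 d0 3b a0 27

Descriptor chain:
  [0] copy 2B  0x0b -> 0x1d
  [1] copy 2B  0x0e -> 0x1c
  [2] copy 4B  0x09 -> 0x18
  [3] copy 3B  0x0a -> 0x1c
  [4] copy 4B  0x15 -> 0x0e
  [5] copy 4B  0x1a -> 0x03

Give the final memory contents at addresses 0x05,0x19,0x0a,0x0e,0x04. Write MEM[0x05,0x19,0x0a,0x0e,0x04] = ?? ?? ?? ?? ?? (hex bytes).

MEM[0x05,0x19,0x0a,0x0e,0x04] = 33 33 33 cd d9

D0: mem[0x1d..0x1e] <- [9e d9]
D1: mem[0x1c..0x1d] <- [10 c9]
D2: mem[0x18..0x1b] <- [75 33 9e d9]
D3: mem[0x1c..0x1e] <- [33 9e d9]
D4: mem[0x0e..0x11] <- [cd 94 8f 75]
D5: mem[0x03..0x06] <- [9e d9 33 9e]
query mem[0x05]=0x33, mem[0x19]=0x33, mem[0x0a]=0x33, mem[0x0e]=0xcd, mem[0x04]=0xd9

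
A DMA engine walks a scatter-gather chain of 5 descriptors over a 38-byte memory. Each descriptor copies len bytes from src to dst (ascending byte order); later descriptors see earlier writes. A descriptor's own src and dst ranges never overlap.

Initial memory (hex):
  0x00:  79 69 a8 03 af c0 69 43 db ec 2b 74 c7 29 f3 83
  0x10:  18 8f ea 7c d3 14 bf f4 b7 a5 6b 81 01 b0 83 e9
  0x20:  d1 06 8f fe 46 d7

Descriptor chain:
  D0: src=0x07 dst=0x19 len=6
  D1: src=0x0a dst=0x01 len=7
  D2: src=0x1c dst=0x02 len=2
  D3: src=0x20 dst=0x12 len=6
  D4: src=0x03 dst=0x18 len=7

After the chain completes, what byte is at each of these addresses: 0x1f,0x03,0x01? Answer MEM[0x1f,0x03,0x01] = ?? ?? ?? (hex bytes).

MEM[0x1f,0x03,0x01] = e9 74 2b

D0: mem[0x19..0x1e] <- [43 db ec 2b 74 c7]
D1: mem[0x01..0x07] <- [2b 74 c7 29 f3 83 18]
D2: mem[0x02..0x03] <- [2b 74]
D3: mem[0x12..0x17] <- [d1 06 8f fe 46 d7]
D4: mem[0x18..0x1e] <- [74 29 f3 83 18 db ec]
query mem[0x1f]=0xe9, mem[0x03]=0x74, mem[0x01]=0x2b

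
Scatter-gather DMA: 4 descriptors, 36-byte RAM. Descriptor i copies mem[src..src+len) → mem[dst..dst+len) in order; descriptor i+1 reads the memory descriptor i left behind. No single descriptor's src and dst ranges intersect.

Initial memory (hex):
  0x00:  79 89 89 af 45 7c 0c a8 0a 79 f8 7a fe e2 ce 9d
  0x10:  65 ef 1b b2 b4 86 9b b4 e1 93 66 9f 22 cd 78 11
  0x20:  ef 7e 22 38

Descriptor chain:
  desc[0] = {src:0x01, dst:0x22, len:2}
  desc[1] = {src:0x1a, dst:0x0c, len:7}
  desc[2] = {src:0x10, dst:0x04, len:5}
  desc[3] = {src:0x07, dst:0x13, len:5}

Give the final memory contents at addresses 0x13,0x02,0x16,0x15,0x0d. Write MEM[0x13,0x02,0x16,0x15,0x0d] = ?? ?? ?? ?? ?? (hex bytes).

[0] 0x01->0x22 len=2 : 89 89
[1] 0x1a->0x0c len=7 : 66 9f 22 cd 78 11 ef
[2] 0x10->0x04 len=5 : 78 11 ef b2 b4
[3] 0x07->0x13 len=5 : b2 b4 79 f8 7a
query mem[0x13]=0xb2, mem[0x02]=0x89, mem[0x16]=0xf8, mem[0x15]=0x79, mem[0x0d]=0x9f

MEM[0x13,0x02,0x16,0x15,0x0d] = b2 89 f8 79 9f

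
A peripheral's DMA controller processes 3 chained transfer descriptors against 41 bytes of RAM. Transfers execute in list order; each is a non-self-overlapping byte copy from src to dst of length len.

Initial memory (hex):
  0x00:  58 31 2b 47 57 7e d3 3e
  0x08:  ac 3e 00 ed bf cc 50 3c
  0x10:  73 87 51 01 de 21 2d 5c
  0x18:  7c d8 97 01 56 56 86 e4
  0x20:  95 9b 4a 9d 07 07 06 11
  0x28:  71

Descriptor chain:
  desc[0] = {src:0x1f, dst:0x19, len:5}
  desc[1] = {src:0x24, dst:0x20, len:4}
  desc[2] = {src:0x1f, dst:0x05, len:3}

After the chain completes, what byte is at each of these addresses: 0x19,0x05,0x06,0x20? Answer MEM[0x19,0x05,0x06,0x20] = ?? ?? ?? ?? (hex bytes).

[0] 0x1f->0x19 len=5 : e4 95 9b 4a 9d
[1] 0x24->0x20 len=4 : 07 07 06 11
[2] 0x1f->0x05 len=3 : e4 07 07
query mem[0x19]=0xe4, mem[0x05]=0xe4, mem[0x06]=0x07, mem[0x20]=0x07

MEM[0x19,0x05,0x06,0x20] = e4 e4 07 07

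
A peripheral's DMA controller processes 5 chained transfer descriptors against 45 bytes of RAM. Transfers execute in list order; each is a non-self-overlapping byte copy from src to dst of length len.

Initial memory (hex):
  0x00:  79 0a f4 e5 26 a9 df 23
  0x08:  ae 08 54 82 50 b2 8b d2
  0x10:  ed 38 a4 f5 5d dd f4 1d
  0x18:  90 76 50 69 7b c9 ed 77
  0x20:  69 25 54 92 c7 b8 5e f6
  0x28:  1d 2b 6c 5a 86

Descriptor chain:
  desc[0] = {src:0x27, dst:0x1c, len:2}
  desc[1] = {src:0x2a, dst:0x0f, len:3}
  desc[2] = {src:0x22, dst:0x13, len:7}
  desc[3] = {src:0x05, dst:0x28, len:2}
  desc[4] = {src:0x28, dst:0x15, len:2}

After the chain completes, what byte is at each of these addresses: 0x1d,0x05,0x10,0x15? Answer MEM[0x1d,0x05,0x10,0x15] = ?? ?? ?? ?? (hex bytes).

MEM[0x1d,0x05,0x10,0x15] = 1d a9 5a a9

#0 dst[0x1c+2] := {0xf6,0x1d}
#1 dst[0x0f+3] := {0x6c,0x5a,0x86}
#2 dst[0x13+7] := {0x54,0x92,0xc7,0xb8,0x5e,0xf6,0x1d}
#3 dst[0x28+2] := {0xa9,0xdf}
#4 dst[0x15+2] := {0xa9,0xdf}
query mem[0x1d]=0x1d, mem[0x05]=0xa9, mem[0x10]=0x5a, mem[0x15]=0xa9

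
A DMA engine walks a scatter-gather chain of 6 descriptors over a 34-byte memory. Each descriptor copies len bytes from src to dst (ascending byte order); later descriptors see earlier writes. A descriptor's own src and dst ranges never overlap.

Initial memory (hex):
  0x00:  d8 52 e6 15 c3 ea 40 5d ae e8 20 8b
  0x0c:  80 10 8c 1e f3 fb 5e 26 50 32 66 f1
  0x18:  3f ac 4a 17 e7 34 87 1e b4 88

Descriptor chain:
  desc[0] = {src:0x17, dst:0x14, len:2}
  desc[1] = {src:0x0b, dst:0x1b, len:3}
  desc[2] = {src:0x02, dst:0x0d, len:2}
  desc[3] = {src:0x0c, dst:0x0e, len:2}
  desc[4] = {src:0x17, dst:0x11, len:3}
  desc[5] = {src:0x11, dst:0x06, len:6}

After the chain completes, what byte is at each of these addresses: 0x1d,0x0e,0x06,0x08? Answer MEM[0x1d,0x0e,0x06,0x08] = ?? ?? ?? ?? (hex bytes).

MEM[0x1d,0x0e,0x06,0x08] = 10 80 f1 ac

[0] 0x17->0x14 len=2 : f1 3f
[1] 0x0b->0x1b len=3 : 8b 80 10
[2] 0x02->0x0d len=2 : e6 15
[3] 0x0c->0x0e len=2 : 80 e6
[4] 0x17->0x11 len=3 : f1 3f ac
[5] 0x11->0x06 len=6 : f1 3f ac f1 3f 66
query mem[0x1d]=0x10, mem[0x0e]=0x80, mem[0x06]=0xf1, mem[0x08]=0xac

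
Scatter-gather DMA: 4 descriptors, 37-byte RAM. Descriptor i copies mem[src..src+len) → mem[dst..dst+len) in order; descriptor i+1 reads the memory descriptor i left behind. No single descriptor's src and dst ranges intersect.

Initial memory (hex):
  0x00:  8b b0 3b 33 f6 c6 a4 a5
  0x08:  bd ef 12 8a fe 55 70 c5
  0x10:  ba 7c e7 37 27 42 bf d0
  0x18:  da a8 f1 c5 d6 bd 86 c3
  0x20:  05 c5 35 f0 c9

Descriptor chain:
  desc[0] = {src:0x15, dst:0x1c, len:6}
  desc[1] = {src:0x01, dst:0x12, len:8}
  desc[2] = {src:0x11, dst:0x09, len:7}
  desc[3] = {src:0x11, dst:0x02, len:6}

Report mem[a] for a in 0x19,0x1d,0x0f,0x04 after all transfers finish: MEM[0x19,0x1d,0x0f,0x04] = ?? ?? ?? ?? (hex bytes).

MEM[0x19,0x1d,0x0f,0x04] = bd bf a4 3b

#0 dst[0x1c+6] := {0x42,0xbf,0xd0,0xda,0xa8,0xf1}
#1 dst[0x12+8] := {0xb0,0x3b,0x33,0xf6,0xc6,0xa4,0xa5,0xbd}
#2 dst[0x09+7] := {0x7c,0xb0,0x3b,0x33,0xf6,0xc6,0xa4}
#3 dst[0x02+6] := {0x7c,0xb0,0x3b,0x33,0xf6,0xc6}
query mem[0x19]=0xbd, mem[0x1d]=0xbf, mem[0x0f]=0xa4, mem[0x04]=0x3b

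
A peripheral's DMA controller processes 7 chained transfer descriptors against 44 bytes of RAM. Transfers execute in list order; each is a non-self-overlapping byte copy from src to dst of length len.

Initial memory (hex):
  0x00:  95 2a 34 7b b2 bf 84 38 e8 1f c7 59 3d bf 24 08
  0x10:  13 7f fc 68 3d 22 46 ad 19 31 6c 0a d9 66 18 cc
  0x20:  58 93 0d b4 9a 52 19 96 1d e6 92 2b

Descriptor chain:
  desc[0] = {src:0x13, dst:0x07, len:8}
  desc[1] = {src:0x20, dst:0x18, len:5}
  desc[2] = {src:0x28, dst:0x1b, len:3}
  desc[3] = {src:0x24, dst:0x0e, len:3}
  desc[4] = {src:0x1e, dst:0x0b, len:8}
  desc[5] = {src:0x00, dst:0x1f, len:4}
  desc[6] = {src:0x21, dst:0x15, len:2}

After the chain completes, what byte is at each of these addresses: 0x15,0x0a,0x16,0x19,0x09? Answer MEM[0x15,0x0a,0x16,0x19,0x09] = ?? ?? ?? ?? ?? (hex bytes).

  after D0: wrote 8B at 0x07 = 683d2246ad19316c
  after D1: wrote 5B at 0x18 = 58930db49a
  after D2: wrote 3B at 0x1b = 1de692
  after D3: wrote 3B at 0x0e = 9a5219
  after D4: wrote 8B at 0x0b = 18cc58930db49a52
  after D5: wrote 4B at 0x1f = 952a347b
  after D6: wrote 2B at 0x15 = 347b
query mem[0x15]=0x34, mem[0x0a]=0x46, mem[0x16]=0x7b, mem[0x19]=0x93, mem[0x09]=0x22

MEM[0x15,0x0a,0x16,0x19,0x09] = 34 46 7b 93 22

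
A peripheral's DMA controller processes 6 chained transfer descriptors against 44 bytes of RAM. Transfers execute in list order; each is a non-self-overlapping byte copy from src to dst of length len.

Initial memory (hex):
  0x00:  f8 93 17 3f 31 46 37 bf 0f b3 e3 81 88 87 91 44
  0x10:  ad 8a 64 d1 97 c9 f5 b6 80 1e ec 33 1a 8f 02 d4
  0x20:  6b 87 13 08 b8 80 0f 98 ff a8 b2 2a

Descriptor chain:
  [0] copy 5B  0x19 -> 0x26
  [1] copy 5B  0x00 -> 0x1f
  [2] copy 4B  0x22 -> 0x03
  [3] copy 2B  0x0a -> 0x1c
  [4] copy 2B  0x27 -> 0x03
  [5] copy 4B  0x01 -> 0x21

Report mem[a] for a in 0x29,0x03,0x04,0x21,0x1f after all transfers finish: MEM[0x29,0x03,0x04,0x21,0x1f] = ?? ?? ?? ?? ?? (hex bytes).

D0: mem[0x26..0x2a] <- [1e ec 33 1a 8f]
D1: mem[0x1f..0x23] <- [f8 93 17 3f 31]
D2: mem[0x03..0x06] <- [3f 31 b8 80]
D3: mem[0x1c..0x1d] <- [e3 81]
D4: mem[0x03..0x04] <- [ec 33]
D5: mem[0x21..0x24] <- [93 17 ec 33]
query mem[0x29]=0x1a, mem[0x03]=0xec, mem[0x04]=0x33, mem[0x21]=0x93, mem[0x1f]=0xf8

MEM[0x29,0x03,0x04,0x21,0x1f] = 1a ec 33 93 f8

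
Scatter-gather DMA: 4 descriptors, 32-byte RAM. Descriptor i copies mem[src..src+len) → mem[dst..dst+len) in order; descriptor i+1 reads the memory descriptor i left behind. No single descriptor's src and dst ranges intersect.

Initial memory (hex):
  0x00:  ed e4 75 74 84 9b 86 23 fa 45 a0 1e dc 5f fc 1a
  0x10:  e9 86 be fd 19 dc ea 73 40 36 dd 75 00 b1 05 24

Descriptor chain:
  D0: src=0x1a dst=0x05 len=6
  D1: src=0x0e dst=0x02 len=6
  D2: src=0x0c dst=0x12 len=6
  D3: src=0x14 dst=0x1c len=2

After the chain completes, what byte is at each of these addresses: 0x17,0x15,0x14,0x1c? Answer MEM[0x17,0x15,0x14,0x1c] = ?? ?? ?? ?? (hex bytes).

  after D0: wrote 6B at 0x05 = dd7500b10524
  after D1: wrote 6B at 0x02 = fc1ae986befd
  after D2: wrote 6B at 0x12 = dc5ffc1ae986
  after D3: wrote 2B at 0x1c = fc1a
query mem[0x17]=0x86, mem[0x15]=0x1a, mem[0x14]=0xfc, mem[0x1c]=0xfc

MEM[0x17,0x15,0x14,0x1c] = 86 1a fc fc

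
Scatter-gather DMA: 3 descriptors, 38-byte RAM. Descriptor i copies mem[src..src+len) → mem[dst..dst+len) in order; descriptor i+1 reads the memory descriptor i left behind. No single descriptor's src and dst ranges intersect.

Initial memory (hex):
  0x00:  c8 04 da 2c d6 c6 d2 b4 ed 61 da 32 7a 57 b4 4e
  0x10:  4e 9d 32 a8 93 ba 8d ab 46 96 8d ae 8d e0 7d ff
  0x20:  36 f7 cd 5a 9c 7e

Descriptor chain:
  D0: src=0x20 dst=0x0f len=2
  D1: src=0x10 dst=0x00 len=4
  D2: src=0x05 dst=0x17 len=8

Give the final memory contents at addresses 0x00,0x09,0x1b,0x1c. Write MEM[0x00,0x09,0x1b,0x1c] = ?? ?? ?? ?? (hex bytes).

#0 dst[0x0f+2] := {0x36,0xf7}
#1 dst[0x00+4] := {0xf7,0x9d,0x32,0xa8}
#2 dst[0x17+8] := {0xc6,0xd2,0xb4,0xed,0x61,0xda,0x32,0x7a}
query mem[0x00]=0xf7, mem[0x09]=0x61, mem[0x1b]=0x61, mem[0x1c]=0xda

MEM[0x00,0x09,0x1b,0x1c] = f7 61 61 da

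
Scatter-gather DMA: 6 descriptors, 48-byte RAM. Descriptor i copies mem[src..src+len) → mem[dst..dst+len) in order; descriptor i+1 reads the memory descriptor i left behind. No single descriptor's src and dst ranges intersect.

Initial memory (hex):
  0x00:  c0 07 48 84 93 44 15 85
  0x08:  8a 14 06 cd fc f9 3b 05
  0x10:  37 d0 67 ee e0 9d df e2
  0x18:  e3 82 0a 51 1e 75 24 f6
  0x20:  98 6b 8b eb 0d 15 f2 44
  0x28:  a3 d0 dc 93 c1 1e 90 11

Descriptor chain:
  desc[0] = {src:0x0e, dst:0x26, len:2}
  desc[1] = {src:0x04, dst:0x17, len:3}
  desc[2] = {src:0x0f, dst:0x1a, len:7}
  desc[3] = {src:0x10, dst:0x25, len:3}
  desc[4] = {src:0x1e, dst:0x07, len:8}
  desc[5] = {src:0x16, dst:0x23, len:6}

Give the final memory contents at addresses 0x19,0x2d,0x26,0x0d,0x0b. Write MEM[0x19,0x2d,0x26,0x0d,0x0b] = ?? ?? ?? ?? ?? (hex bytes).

  after D0: wrote 2B at 0x26 = 3b05
  after D1: wrote 3B at 0x17 = 934415
  after D2: wrote 7B at 0x1a = 0537d067eee09d
  after D3: wrote 3B at 0x25 = 37d067
  after D4: wrote 8B at 0x07 = eee09d6b8beb0d37
  after D5: wrote 6B at 0x23 = df9344150537
query mem[0x19]=0x15, mem[0x2d]=0x1e, mem[0x26]=0x15, mem[0x0d]=0x0d, mem[0x0b]=0x8b

MEM[0x19,0x2d,0x26,0x0d,0x0b] = 15 1e 15 0d 8b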